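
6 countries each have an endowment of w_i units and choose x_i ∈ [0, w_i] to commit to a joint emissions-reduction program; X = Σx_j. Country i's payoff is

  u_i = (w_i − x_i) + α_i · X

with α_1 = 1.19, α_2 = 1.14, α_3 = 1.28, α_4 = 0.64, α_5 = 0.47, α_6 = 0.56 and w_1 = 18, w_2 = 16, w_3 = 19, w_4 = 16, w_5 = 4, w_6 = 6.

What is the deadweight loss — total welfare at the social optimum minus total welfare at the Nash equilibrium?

∂u_i/∂x_i = α_i − 1, so country i contributes w_i if α_i > 1, else 0.
α_i > 1 for i ∈ {1, 2, 3}; NE contributions (18, 16, 19, 0, 0, 0), X = 53.
W^NE = Σw_i − X^NE + (Σα_i)·X^NE = 79 + 4.28·53 = 305.84.
Planner: ∂(Σu_j)/∂x_i = Σα_j − 1 = 4.28 > 0, so everyone contributes w_i; X^SO = 79, W^SO = 79 + 4.28·79 = 417.12.
Deadweight loss = 111.28.

111.28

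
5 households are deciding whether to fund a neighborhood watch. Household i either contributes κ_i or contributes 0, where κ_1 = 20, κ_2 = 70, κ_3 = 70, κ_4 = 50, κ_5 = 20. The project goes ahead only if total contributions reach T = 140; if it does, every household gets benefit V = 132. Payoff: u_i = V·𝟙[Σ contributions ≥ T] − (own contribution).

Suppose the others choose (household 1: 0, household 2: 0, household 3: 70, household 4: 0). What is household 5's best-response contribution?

0

Others' total = 70. Even contributing 20 gives 90 < 140: no benefit either way.
Best response: 0.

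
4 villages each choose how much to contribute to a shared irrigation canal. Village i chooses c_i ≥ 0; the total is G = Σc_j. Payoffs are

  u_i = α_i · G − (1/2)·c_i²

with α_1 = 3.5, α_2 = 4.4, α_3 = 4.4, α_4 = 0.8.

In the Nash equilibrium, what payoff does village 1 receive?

Village i's FOC: ∂u_i/∂c_i = α_i − c_i = 0, so c_i* = α_i.
NE contributions = (3.5, 4.4, 4.4, 0.8); G = 13.1.
u_1 = α_1·G − ½·(c_1)² = 3.5·13.1 − ½·3.5² = 39.725.

39.725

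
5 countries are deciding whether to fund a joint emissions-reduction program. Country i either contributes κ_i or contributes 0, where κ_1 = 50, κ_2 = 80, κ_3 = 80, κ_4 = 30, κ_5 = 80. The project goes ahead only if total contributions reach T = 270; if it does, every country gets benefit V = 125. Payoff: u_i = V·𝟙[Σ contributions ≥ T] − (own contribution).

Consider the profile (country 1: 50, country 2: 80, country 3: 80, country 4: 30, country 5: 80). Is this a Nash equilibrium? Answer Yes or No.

No

Total = 320 ≥ 270: provided.
Country 1 (pledges 50, payoff 75): dropping to 0 → total 270, payoff 125. Profitable deviation.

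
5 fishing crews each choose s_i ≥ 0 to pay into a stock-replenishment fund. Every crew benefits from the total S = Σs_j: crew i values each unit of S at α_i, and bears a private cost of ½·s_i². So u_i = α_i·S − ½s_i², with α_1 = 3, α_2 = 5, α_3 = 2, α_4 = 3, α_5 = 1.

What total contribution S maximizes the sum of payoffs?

70

Planner FOC: ∂(Σu_j)/∂s_i = (Σα_j) − s_i = 0, so s_i^SO = Σα_j = 14 for every i; S^SO = 70.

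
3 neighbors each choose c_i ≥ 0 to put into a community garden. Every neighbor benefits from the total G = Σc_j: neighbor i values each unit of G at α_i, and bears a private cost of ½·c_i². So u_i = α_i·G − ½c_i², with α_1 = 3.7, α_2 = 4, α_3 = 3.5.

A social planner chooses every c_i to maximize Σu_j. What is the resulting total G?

Planner FOC: ∂(Σu_j)/∂c_i = (Σα_j) − c_i = 0, so c_i^SO = Σα_j = 11.2 for every i; G^SO = 33.6.

33.6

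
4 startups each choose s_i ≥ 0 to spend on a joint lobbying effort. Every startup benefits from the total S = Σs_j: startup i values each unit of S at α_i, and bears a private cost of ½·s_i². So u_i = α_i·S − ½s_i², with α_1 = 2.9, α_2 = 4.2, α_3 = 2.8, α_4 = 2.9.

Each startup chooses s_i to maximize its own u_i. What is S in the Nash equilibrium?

Startup i's FOC: ∂u_i/∂s_i = α_i − s_i = 0, so s_i* = α_i.
NE contributions = (2.9, 4.2, 2.8, 2.9); S = 12.8.

12.8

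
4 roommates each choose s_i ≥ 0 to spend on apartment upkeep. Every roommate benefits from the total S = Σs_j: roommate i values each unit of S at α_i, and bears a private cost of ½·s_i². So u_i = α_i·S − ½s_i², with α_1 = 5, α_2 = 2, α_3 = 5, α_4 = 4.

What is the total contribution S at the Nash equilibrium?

Roommate i's FOC: ∂u_i/∂s_i = α_i − s_i = 0, so s_i* = α_i.
NE contributions = (5, 2, 5, 4); S = 16.

16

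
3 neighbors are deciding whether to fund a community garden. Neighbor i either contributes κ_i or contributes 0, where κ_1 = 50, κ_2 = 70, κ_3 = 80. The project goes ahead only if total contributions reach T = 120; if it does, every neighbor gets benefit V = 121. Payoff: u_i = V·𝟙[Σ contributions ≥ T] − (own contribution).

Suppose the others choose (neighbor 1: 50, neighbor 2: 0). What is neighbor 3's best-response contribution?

80

Others' total = 50. Contributing 80 brings total to 130 ≥ 120: gain V − κ_3 = 41.
Best response: 80.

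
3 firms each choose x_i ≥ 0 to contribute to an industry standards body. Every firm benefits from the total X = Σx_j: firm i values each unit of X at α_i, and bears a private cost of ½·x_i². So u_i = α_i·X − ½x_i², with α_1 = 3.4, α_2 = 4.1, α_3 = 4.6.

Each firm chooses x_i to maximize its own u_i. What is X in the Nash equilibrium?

12.1

Firm i's FOC: ∂u_i/∂x_i = α_i − x_i = 0, so x_i* = α_i.
NE contributions = (3.4, 4.1, 4.6); X = 12.1.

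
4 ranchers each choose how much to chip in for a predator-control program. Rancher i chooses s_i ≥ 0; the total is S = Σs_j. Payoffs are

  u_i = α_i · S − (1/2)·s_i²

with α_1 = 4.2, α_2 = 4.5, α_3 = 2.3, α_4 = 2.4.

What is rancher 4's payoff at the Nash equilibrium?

Rancher i's FOC: ∂u_i/∂s_i = α_i − s_i = 0, so s_i* = α_i.
NE contributions = (4.2, 4.5, 2.3, 2.4); S = 13.4.
u_4 = α_4·S − ½·(s_4)² = 2.4·13.4 − ½·2.4² = 29.28.

29.28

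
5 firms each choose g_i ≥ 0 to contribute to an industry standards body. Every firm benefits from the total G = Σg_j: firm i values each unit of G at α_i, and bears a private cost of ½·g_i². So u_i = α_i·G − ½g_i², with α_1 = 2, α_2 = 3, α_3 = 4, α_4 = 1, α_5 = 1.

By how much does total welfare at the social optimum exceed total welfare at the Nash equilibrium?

Firm i's FOC: ∂u_i/∂g_i = α_i − g_i = 0, so g_i* = α_i.
NE contributions = (2, 3, 4, 1, 1); G = 11.
W^NE = (Σα)·G − ½Σα_i² = 11² − ½·31 = 105.5.
Planner sets g_i = Σα_j = 11 for every i, so G^SO = 5·11 = 55.
W^SO = (Σα)·G^SO − ½·5·(Σα)² = (5/2)·11² = 302.5.
Deadweight loss = W^SO − W^NE = 197.

197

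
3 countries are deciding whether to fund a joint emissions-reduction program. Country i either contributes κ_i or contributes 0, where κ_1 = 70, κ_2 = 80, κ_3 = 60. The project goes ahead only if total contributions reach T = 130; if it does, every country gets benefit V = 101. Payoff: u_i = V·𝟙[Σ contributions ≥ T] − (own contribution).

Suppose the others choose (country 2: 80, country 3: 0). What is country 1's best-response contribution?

Others' total = 80. Contributing 70 brings total to 150 ≥ 130: gain V − κ_1 = 31.
Best response: 70.

70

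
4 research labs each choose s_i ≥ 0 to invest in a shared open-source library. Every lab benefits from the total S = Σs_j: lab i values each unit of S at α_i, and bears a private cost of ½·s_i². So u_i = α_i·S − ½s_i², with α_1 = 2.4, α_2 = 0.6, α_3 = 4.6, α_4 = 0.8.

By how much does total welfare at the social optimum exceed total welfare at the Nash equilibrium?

84.52

Lab i's FOC: ∂u_i/∂s_i = α_i − s_i = 0, so s_i* = α_i.
NE contributions = (2.4, 0.6, 4.6, 0.8); S = 8.4.
W^NE = (Σα)·S − ½Σα_i² = 8.4² − ½·27.92 = 56.6.
Planner sets s_i = Σα_j = 8.4 for every i, so S^SO = 4·8.4 = 33.6.
W^SO = (Σα)·S^SO − ½·4·(Σα)² = (4/2)·8.4² = 141.12.
Deadweight loss = W^SO − W^NE = 84.52.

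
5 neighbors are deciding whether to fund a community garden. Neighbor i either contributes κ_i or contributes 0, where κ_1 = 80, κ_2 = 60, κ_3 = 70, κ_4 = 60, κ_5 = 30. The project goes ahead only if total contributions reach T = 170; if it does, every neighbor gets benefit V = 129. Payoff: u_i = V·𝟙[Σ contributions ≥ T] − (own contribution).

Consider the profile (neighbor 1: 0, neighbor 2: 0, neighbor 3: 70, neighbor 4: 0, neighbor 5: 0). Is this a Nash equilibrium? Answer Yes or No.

Total = 70 < 170: not provided.
Neighbor 1 (pledges 0, payoff 0): pledging 80 → total 150, payoff -80. No gain.
Neighbor 2 (pledges 0, payoff 0): pledging 60 → total 130, payoff -60. No gain.
Neighbor 3 (pledges 70, payoff -70): dropping to 0 → total 0, payoff 0. Profitable deviation.

No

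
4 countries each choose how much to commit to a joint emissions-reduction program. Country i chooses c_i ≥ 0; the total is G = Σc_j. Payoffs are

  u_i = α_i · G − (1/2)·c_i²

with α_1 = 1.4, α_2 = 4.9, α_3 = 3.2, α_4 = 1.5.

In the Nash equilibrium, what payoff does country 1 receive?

Country i's FOC: ∂u_i/∂c_i = α_i − c_i = 0, so c_i* = α_i.
NE contributions = (1.4, 4.9, 3.2, 1.5); G = 11.
u_1 = α_1·G − ½·(c_1)² = 1.4·11 − ½·1.4² = 14.42.

14.42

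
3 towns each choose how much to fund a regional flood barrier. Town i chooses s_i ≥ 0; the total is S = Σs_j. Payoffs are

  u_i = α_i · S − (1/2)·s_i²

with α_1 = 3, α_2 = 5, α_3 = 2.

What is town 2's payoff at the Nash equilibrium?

Town i's FOC: ∂u_i/∂s_i = α_i − s_i = 0, so s_i* = α_i.
NE contributions = (3, 5, 2); S = 10.
u_2 = α_2·S − ½·(s_2)² = 5·10 − ½·5² = 37.5.

37.5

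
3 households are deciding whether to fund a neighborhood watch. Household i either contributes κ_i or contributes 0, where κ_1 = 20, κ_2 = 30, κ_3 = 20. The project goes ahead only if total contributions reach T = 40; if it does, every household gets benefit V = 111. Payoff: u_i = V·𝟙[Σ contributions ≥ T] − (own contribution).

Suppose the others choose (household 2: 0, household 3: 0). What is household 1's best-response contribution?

Others' total = 0. Even contributing 20 gives 20 < 40: no benefit either way.
Best response: 0.

0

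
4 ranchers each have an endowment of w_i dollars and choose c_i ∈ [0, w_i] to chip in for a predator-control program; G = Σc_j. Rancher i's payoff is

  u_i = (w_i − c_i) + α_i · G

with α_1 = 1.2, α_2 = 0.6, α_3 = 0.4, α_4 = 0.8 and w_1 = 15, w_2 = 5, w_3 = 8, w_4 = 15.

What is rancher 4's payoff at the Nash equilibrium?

27

∂u_i/∂c_i = α_i − 1, so rancher i contributes w_i if α_i > 1, else 0.
α_i > 1 for i ∈ {1}; NE contributions (15, 0, 0, 0), G = 15.
u_4 = (15 − 0) + 0.8·15 = 27.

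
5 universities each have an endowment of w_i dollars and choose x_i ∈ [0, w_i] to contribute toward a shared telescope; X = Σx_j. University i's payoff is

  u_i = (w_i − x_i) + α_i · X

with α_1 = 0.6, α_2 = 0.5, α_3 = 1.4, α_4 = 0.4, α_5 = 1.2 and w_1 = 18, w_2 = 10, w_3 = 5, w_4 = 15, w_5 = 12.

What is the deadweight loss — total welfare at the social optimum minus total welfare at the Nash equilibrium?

∂u_i/∂x_i = α_i − 1, so university i contributes w_i if α_i > 1, else 0.
α_i > 1 for i ∈ {3, 5}; NE contributions (0, 0, 5, 0, 12), X = 17.
W^NE = Σw_i − X^NE + (Σα_i)·X^NE = 60 + 3.1·17 = 112.7.
Planner: ∂(Σu_j)/∂x_i = Σα_j − 1 = 3.1 > 0, so everyone contributes w_i; X^SO = 60, W^SO = 60 + 3.1·60 = 246.
Deadweight loss = 133.3.

133.3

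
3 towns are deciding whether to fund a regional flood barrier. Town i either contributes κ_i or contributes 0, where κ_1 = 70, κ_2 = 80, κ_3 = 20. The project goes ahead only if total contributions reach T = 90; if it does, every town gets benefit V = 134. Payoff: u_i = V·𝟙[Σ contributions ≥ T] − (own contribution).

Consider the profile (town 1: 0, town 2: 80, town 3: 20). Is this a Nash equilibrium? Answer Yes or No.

Total = 100 ≥ 90: provided.
Town 1 (pledges 0, payoff 134): pledging 70 → total 170, payoff 64. No gain.
Town 2 (pledges 80, payoff 54): dropping to 0 → total 20, payoff 0. No gain.
Town 3 (pledges 20, payoff 114): dropping to 0 → total 80, payoff 0. No gain.

Yes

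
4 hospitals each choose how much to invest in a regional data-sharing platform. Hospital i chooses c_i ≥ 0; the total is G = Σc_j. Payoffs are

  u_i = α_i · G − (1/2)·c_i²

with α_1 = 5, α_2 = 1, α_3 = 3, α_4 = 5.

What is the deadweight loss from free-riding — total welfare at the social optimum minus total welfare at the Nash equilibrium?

Hospital i's FOC: ∂u_i/∂c_i = α_i − c_i = 0, so c_i* = α_i.
NE contributions = (5, 1, 3, 5); G = 14.
W^NE = (Σα)·G − ½Σα_i² = 14² − ½·60 = 166.
Planner sets c_i = Σα_j = 14 for every i, so G^SO = 4·14 = 56.
W^SO = (Σα)·G^SO − ½·4·(Σα)² = (4/2)·14² = 392.
Deadweight loss = W^SO − W^NE = 226.

226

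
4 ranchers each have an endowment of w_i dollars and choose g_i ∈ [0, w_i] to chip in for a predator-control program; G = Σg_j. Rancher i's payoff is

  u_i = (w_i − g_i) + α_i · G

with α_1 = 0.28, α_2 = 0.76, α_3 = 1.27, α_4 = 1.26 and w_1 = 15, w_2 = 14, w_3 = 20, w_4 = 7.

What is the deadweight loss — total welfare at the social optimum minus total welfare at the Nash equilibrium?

∂u_i/∂g_i = α_i − 1, so rancher i contributes w_i if α_i > 1, else 0.
α_i > 1 for i ∈ {3, 4}; NE contributions (0, 0, 20, 7), G = 27.
W^NE = Σw_i − G^NE + (Σα_i)·G^NE = 56 + 2.57·27 = 125.39.
Planner: ∂(Σu_j)/∂g_i = Σα_j − 1 = 2.57 > 0, so everyone contributes w_i; G^SO = 56, W^SO = 56 + 2.57·56 = 199.92.
Deadweight loss = 74.53.

74.53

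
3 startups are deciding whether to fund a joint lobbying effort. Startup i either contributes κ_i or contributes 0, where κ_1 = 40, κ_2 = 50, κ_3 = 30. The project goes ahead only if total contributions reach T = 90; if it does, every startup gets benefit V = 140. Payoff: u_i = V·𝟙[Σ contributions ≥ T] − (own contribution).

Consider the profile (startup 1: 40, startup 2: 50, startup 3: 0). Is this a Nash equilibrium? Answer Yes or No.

Yes

Total = 90 ≥ 90: provided.
Startup 1 (pledges 40, payoff 100): dropping to 0 → total 50, payoff 0. No gain.
Startup 2 (pledges 50, payoff 90): dropping to 0 → total 40, payoff 0. No gain.
Startup 3 (pledges 0, payoff 140): pledging 30 → total 120, payoff 110. No gain.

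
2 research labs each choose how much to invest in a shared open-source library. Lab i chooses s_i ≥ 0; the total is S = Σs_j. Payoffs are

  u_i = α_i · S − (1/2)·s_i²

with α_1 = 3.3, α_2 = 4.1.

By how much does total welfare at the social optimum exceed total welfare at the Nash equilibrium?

Lab i's FOC: ∂u_i/∂s_i = α_i − s_i = 0, so s_i* = α_i.
NE contributions = (3.3, 4.1); S = 7.4.
W^NE = (Σα)·S − ½Σα_i² = 7.4² − ½·27.7 = 40.91.
Planner sets s_i = Σα_j = 7.4 for every i, so S^SO = 2·7.4 = 14.8.
W^SO = (Σα)·S^SO − ½·2·(Σα)² = (2/2)·7.4² = 54.76.
Deadweight loss = W^SO − W^NE = 13.85.

13.85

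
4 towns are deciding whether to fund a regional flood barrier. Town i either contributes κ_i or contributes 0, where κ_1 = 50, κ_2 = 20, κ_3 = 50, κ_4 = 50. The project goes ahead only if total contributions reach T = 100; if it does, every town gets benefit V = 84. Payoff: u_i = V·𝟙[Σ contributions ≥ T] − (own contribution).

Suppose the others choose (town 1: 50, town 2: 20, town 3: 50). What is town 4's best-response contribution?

Others' total = 120 ≥ 100; contributing adds cost 50 for no extra benefit.
Best response: 0.

0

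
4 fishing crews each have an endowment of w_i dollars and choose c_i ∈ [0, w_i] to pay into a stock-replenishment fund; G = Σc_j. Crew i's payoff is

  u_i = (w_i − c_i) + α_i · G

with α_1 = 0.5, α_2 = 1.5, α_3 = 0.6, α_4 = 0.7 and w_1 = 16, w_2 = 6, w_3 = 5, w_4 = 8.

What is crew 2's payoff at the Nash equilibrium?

9

∂u_i/∂c_i = α_i − 1, so crew i contributes w_i if α_i > 1, else 0.
α_i > 1 for i ∈ {2}; NE contributions (0, 6, 0, 0), G = 6.
u_2 = (6 − 6) + 1.5·6 = 9.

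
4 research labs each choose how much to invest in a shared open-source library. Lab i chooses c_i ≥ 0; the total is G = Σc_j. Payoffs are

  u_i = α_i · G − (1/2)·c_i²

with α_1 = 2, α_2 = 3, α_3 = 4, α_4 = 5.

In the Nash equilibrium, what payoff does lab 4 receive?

Lab i's FOC: ∂u_i/∂c_i = α_i − c_i = 0, so c_i* = α_i.
NE contributions = (2, 3, 4, 5); G = 14.
u_4 = α_4·G − ½·(c_4)² = 5·14 − ½·5² = 57.5.

57.5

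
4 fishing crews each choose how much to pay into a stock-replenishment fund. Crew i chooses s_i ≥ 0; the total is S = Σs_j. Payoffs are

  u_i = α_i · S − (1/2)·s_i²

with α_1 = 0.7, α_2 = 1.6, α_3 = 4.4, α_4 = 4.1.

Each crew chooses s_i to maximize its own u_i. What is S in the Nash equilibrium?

10.8

Crew i's FOC: ∂u_i/∂s_i = α_i − s_i = 0, so s_i* = α_i.
NE contributions = (0.7, 1.6, 4.4, 4.1); S = 10.8.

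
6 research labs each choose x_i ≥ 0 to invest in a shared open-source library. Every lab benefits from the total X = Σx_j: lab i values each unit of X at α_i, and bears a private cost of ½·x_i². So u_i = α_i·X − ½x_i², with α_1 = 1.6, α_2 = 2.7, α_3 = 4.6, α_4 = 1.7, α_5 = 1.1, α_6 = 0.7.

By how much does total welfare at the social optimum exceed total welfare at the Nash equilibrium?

325.32

Lab i's FOC: ∂u_i/∂x_i = α_i − x_i = 0, so x_i* = α_i.
NE contributions = (1.6, 2.7, 4.6, 1.7, 1.1, 0.7); X = 12.4.
W^NE = (Σα)·X − ½Σα_i² = 12.4² − ½·35.6 = 135.96.
Planner sets x_i = Σα_j = 12.4 for every i, so X^SO = 6·12.4 = 74.4.
W^SO = (Σα)·X^SO − ½·6·(Σα)² = (6/2)·12.4² = 461.28.
Deadweight loss = W^SO − W^NE = 325.32.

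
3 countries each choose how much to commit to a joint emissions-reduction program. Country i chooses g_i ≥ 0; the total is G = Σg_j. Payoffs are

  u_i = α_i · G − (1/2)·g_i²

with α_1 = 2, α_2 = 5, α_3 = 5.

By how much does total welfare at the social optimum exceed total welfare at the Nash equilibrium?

Country i's FOC: ∂u_i/∂g_i = α_i − g_i = 0, so g_i* = α_i.
NE contributions = (2, 5, 5); G = 12.
W^NE = (Σα)·G − ½Σα_i² = 12² − ½·54 = 117.
Planner sets g_i = Σα_j = 12 for every i, so G^SO = 3·12 = 36.
W^SO = (Σα)·G^SO − ½·3·(Σα)² = (3/2)·12² = 216.
Deadweight loss = W^SO − W^NE = 99.

99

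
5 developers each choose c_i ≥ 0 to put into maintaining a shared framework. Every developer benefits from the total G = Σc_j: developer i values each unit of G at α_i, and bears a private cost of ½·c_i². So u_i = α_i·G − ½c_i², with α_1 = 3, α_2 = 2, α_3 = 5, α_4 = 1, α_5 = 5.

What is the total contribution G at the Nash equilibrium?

Developer i's FOC: ∂u_i/∂c_i = α_i − c_i = 0, so c_i* = α_i.
NE contributions = (3, 2, 5, 1, 5); G = 16.

16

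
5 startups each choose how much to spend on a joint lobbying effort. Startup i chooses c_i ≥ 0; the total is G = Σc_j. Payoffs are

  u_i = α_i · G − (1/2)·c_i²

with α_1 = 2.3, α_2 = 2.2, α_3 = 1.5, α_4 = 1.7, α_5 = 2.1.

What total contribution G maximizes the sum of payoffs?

49

Planner FOC: ∂(Σu_j)/∂c_i = (Σα_j) − c_i = 0, so c_i^SO = Σα_j = 9.8 for every i; G^SO = 49.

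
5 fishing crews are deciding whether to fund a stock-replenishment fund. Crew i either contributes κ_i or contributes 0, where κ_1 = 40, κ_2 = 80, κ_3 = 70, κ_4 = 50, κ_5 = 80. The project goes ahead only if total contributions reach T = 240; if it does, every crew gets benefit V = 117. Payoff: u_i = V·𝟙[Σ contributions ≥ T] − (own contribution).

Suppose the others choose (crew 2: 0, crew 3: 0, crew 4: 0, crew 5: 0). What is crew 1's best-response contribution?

Others' total = 0. Even contributing 40 gives 40 < 240: no benefit either way.
Best response: 0.

0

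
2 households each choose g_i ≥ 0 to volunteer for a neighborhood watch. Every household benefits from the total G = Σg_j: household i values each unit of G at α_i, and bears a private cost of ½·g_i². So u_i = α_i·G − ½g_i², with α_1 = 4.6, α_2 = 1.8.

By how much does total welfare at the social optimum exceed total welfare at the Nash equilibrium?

12.2

Household i's FOC: ∂u_i/∂g_i = α_i − g_i = 0, so g_i* = α_i.
NE contributions = (4.6, 1.8); G = 6.4.
W^NE = (Σα)·G − ½Σα_i² = 6.4² − ½·24.4 = 28.76.
Planner sets g_i = Σα_j = 6.4 for every i, so G^SO = 2·6.4 = 12.8.
W^SO = (Σα)·G^SO − ½·2·(Σα)² = (2/2)·6.4² = 40.96.
Deadweight loss = W^SO − W^NE = 12.2.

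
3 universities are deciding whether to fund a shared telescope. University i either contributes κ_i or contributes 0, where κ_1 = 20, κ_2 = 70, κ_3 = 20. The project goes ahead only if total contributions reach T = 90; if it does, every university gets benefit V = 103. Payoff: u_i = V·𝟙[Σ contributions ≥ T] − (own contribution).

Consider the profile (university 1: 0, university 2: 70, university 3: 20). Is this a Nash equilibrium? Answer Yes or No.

Total = 90 ≥ 90: provided.
University 1 (pledges 0, payoff 103): pledging 20 → total 110, payoff 83. No gain.
University 2 (pledges 70, payoff 33): dropping to 0 → total 20, payoff 0. No gain.
University 3 (pledges 20, payoff 83): dropping to 0 → total 70, payoff 0. No gain.

Yes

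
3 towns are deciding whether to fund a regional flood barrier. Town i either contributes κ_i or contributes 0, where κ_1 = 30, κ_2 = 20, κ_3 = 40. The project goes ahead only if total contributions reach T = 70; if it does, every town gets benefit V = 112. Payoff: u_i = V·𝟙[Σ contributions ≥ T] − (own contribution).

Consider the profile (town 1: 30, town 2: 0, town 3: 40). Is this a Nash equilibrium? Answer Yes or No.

Yes

Total = 70 ≥ 70: provided.
Town 1 (pledges 30, payoff 82): dropping to 0 → total 40, payoff 0. No gain.
Town 2 (pledges 0, payoff 112): pledging 20 → total 90, payoff 92. No gain.
Town 3 (pledges 40, payoff 72): dropping to 0 → total 30, payoff 0. No gain.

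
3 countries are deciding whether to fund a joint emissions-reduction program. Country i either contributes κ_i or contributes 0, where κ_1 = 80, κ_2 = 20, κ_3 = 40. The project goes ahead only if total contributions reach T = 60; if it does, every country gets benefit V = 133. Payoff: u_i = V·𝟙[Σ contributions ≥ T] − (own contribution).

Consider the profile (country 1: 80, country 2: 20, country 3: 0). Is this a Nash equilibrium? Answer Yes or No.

Total = 100 ≥ 60: provided.
Country 1 (pledges 80, payoff 53): dropping to 0 → total 20, payoff 0. No gain.
Country 2 (pledges 20, payoff 113): dropping to 0 → total 80, payoff 133. Profitable deviation.

No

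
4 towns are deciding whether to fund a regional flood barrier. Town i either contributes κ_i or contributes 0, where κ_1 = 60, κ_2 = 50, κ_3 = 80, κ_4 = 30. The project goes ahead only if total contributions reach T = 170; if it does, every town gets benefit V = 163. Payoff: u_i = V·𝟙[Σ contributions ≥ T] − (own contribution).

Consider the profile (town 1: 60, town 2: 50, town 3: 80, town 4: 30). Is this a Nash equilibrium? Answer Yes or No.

Total = 220 ≥ 170: provided.
Town 1 (pledges 60, payoff 103): dropping to 0 → total 160, payoff 0. No gain.
Town 2 (pledges 50, payoff 113): dropping to 0 → total 170, payoff 163. Profitable deviation.

No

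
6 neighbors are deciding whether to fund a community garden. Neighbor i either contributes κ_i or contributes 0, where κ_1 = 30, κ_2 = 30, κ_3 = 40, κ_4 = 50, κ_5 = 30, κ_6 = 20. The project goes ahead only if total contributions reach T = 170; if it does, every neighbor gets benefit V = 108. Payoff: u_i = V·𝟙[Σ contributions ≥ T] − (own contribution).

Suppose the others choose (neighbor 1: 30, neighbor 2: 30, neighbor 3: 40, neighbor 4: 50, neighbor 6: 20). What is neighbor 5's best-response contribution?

0

Others' total = 170 ≥ 170; contributing adds cost 30 for no extra benefit.
Best response: 0.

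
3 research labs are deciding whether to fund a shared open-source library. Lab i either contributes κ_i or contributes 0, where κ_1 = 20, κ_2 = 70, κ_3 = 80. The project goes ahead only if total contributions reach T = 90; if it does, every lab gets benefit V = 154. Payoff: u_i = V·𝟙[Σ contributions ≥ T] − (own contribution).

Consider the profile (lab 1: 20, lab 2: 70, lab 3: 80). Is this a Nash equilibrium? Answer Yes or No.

Total = 170 ≥ 90: provided.
Lab 1 (pledges 20, payoff 134): dropping to 0 → total 150, payoff 154. Profitable deviation.

No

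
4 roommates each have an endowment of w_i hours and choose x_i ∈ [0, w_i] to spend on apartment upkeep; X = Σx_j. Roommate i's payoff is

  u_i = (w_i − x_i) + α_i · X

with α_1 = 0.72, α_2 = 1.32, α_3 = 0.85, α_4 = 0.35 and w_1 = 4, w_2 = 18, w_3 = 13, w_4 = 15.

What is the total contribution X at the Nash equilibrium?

18

∂u_i/∂x_i = α_i − 1, so roommate i contributes w_i if α_i > 1, else 0.
α_i > 1 for i ∈ {2}; NE contributions (0, 18, 0, 0), X = 18.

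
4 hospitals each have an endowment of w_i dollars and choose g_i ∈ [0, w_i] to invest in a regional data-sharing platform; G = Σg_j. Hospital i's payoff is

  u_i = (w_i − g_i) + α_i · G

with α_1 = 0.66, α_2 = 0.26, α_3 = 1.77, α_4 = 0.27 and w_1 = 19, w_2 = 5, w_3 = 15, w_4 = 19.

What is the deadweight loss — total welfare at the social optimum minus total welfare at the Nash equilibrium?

84.28

∂u_i/∂g_i = α_i − 1, so hospital i contributes w_i if α_i > 1, else 0.
α_i > 1 for i ∈ {3}; NE contributions (0, 0, 15, 0), G = 15.
W^NE = Σw_i − G^NE + (Σα_i)·G^NE = 58 + 1.96·15 = 87.4.
Planner: ∂(Σu_j)/∂g_i = Σα_j − 1 = 1.96 > 0, so everyone contributes w_i; G^SO = 58, W^SO = 58 + 1.96·58 = 171.68.
Deadweight loss = 84.28.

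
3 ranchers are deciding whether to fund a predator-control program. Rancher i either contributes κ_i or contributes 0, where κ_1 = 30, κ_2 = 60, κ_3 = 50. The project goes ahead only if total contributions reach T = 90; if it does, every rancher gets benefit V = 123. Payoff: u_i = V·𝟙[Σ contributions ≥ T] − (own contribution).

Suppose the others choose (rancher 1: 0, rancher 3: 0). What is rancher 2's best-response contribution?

0

Others' total = 0. Even contributing 60 gives 60 < 90: no benefit either way.
Best response: 0.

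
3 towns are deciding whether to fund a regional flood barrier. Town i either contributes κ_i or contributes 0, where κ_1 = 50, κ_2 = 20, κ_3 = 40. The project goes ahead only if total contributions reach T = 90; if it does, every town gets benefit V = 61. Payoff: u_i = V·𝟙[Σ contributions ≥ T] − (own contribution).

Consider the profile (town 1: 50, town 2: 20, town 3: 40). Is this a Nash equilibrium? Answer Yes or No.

Total = 110 ≥ 90: provided.
Town 1 (pledges 50, payoff 11): dropping to 0 → total 60, payoff 0. No gain.
Town 2 (pledges 20, payoff 41): dropping to 0 → total 90, payoff 61. Profitable deviation.

No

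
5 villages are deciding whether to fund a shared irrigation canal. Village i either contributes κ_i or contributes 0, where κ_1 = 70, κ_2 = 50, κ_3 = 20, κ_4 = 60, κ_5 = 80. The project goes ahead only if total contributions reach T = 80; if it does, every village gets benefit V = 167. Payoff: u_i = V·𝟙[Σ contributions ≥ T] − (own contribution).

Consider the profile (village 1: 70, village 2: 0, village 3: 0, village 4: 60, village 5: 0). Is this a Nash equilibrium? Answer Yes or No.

Yes

Total = 130 ≥ 80: provided.
Village 1 (pledges 70, payoff 97): dropping to 0 → total 60, payoff 0. No gain.
Village 2 (pledges 0, payoff 167): pledging 50 → total 180, payoff 117. No gain.
Village 3 (pledges 0, payoff 167): pledging 20 → total 150, payoff 147. No gain.
Village 4 (pledges 60, payoff 107): dropping to 0 → total 70, payoff 0. No gain.
Village 5 (pledges 0, payoff 167): pledging 80 → total 210, payoff 87. No gain.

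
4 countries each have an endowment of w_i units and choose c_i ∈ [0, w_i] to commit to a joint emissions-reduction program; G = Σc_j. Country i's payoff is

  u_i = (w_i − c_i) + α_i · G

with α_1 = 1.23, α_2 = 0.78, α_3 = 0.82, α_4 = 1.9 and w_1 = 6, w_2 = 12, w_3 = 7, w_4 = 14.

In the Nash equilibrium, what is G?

20

∂u_i/∂c_i = α_i − 1, so country i contributes w_i if α_i > 1, else 0.
α_i > 1 for i ∈ {1, 4}; NE contributions (6, 0, 0, 14), G = 20.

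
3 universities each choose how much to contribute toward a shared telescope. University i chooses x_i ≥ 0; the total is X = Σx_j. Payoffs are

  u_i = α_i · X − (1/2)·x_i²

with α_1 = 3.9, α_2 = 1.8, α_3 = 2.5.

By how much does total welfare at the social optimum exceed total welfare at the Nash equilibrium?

45.97

University i's FOC: ∂u_i/∂x_i = α_i − x_i = 0, so x_i* = α_i.
NE contributions = (3.9, 1.8, 2.5); X = 8.2.
W^NE = (Σα)·X − ½Σα_i² = 8.2² − ½·24.7 = 54.89.
Planner sets x_i = Σα_j = 8.2 for every i, so X^SO = 3·8.2 = 24.6.
W^SO = (Σα)·X^SO − ½·3·(Σα)² = (3/2)·8.2² = 100.86.
Deadweight loss = W^SO − W^NE = 45.97.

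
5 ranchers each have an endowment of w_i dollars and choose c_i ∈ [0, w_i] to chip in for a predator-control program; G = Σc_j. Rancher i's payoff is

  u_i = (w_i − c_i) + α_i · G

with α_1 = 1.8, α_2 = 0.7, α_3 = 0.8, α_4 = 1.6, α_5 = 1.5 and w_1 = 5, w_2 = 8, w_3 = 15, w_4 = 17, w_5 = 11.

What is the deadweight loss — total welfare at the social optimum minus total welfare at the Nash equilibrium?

∂u_i/∂c_i = α_i − 1, so rancher i contributes w_i if α_i > 1, else 0.
α_i > 1 for i ∈ {1, 4, 5}; NE contributions (5, 0, 0, 17, 11), G = 33.
W^NE = Σw_i − G^NE + (Σα_i)·G^NE = 56 + 5.4·33 = 234.2.
Planner: ∂(Σu_j)/∂c_i = Σα_j − 1 = 5.4 > 0, so everyone contributes w_i; G^SO = 56, W^SO = 56 + 5.4·56 = 358.4.
Deadweight loss = 124.2.

124.2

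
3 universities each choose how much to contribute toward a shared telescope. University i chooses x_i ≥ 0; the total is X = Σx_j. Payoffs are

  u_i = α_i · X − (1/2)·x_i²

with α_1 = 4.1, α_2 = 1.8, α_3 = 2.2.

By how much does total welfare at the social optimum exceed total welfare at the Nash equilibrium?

University i's FOC: ∂u_i/∂x_i = α_i − x_i = 0, so x_i* = α_i.
NE contributions = (4.1, 1.8, 2.2); X = 8.1.
W^NE = (Σα)·X − ½Σα_i² = 8.1² − ½·24.89 = 53.165.
Planner sets x_i = Σα_j = 8.1 for every i, so X^SO = 3·8.1 = 24.3.
W^SO = (Σα)·X^SO − ½·3·(Σα)² = (3/2)·8.1² = 98.415.
Deadweight loss = W^SO − W^NE = 45.25.

45.25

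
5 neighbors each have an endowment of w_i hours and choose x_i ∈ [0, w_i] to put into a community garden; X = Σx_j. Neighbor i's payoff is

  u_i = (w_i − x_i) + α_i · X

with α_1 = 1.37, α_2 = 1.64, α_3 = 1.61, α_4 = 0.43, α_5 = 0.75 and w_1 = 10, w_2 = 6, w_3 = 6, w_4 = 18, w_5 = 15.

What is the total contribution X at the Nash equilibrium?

∂u_i/∂x_i = α_i − 1, so neighbor i contributes w_i if α_i > 1, else 0.
α_i > 1 for i ∈ {1, 2, 3}; NE contributions (10, 6, 6, 0, 0), X = 22.

22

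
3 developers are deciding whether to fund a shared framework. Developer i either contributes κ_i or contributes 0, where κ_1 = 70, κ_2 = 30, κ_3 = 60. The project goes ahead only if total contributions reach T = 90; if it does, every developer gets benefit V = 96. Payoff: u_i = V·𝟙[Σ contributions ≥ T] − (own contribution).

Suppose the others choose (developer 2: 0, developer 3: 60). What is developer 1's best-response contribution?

Others' total = 60. Contributing 70 brings total to 130 ≥ 90: gain V − κ_1 = 26.
Best response: 70.

70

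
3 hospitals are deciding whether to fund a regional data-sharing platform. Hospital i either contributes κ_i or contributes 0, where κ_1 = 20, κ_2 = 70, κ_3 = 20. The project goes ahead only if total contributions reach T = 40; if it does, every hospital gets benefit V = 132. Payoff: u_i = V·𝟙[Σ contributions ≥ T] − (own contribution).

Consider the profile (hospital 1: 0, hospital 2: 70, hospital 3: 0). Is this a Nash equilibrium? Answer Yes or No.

Yes

Total = 70 ≥ 40: provided.
Hospital 1 (pledges 0, payoff 132): pledging 20 → total 90, payoff 112. No gain.
Hospital 2 (pledges 70, payoff 62): dropping to 0 → total 0, payoff 0. No gain.
Hospital 3 (pledges 0, payoff 132): pledging 20 → total 90, payoff 112. No gain.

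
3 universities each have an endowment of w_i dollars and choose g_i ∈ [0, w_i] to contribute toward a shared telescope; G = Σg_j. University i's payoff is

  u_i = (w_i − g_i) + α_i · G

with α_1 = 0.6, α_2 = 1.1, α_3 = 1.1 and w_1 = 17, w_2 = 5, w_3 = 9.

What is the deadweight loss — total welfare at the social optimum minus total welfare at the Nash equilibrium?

∂u_i/∂g_i = α_i − 1, so university i contributes w_i if α_i > 1, else 0.
α_i > 1 for i ∈ {2, 3}; NE contributions (0, 5, 9), G = 14.
W^NE = Σw_i − G^NE + (Σα_i)·G^NE = 31 + 1.8·14 = 56.2.
Planner: ∂(Σu_j)/∂g_i = Σα_j − 1 = 1.8 > 0, so everyone contributes w_i; G^SO = 31, W^SO = 31 + 1.8·31 = 86.8.
Deadweight loss = 30.6.

30.6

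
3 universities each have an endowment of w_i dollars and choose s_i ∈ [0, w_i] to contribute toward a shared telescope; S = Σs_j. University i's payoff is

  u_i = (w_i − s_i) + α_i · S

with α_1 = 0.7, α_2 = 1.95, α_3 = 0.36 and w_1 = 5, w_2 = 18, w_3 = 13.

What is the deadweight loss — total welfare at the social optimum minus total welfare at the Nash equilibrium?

∂u_i/∂s_i = α_i − 1, so university i contributes w_i if α_i > 1, else 0.
α_i > 1 for i ∈ {2}; NE contributions (0, 18, 0), S = 18.
W^NE = Σw_i − S^NE + (Σα_i)·S^NE = 36 + 2.01·18 = 72.18.
Planner: ∂(Σu_j)/∂s_i = Σα_j − 1 = 2.01 > 0, so everyone contributes w_i; S^SO = 36, W^SO = 36 + 2.01·36 = 108.36.
Deadweight loss = 36.18.

36.18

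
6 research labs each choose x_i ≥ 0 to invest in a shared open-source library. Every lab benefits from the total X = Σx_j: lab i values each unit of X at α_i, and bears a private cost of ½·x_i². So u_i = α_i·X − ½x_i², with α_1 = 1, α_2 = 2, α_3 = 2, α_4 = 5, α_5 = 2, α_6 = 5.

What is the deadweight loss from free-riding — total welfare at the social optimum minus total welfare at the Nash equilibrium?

609.5

Lab i's FOC: ∂u_i/∂x_i = α_i − x_i = 0, so x_i* = α_i.
NE contributions = (1, 2, 2, 5, 2, 5); X = 17.
W^NE = (Σα)·X − ½Σα_i² = 17² − ½·63 = 257.5.
Planner sets x_i = Σα_j = 17 for every i, so X^SO = 6·17 = 102.
W^SO = (Σα)·X^SO − ½·6·(Σα)² = (6/2)·17² = 867.
Deadweight loss = W^SO − W^NE = 609.5.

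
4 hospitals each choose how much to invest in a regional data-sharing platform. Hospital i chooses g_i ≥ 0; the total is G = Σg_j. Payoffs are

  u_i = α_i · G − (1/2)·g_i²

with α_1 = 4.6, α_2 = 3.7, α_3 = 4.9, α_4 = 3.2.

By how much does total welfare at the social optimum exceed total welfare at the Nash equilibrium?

303.51

Hospital i's FOC: ∂u_i/∂g_i = α_i − g_i = 0, so g_i* = α_i.
NE contributions = (4.6, 3.7, 4.9, 3.2); G = 16.4.
W^NE = (Σα)·G − ½Σα_i² = 16.4² − ½·69.1 = 234.41.
Planner sets g_i = Σα_j = 16.4 for every i, so G^SO = 4·16.4 = 65.6.
W^SO = (Σα)·G^SO − ½·4·(Σα)² = (4/2)·16.4² = 537.92.
Deadweight loss = W^SO − W^NE = 303.51.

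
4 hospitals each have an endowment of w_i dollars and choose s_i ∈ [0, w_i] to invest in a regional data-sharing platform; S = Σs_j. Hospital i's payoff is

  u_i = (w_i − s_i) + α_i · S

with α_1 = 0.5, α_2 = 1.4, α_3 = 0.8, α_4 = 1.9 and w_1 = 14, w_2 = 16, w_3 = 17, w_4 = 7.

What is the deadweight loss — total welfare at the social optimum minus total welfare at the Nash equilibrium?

111.6

∂u_i/∂s_i = α_i − 1, so hospital i contributes w_i if α_i > 1, else 0.
α_i > 1 for i ∈ {2, 4}; NE contributions (0, 16, 0, 7), S = 23.
W^NE = Σw_i − S^NE + (Σα_i)·S^NE = 54 + 3.6·23 = 136.8.
Planner: ∂(Σu_j)/∂s_i = Σα_j − 1 = 3.6 > 0, so everyone contributes w_i; S^SO = 54, W^SO = 54 + 3.6·54 = 248.4.
Deadweight loss = 111.6.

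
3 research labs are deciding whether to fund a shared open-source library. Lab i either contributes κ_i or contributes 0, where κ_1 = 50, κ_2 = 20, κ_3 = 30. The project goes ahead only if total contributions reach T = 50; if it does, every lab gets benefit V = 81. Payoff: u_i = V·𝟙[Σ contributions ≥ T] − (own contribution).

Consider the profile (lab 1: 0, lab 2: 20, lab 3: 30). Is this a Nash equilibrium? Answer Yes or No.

Total = 50 ≥ 50: provided.
Lab 1 (pledges 0, payoff 81): pledging 50 → total 100, payoff 31. No gain.
Lab 2 (pledges 20, payoff 61): dropping to 0 → total 30, payoff 0. No gain.
Lab 3 (pledges 30, payoff 51): dropping to 0 → total 20, payoff 0. No gain.

Yes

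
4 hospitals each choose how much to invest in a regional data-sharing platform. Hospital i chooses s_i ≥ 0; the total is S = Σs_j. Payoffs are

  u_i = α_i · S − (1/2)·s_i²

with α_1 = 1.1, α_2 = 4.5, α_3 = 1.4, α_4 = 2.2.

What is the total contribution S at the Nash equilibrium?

Hospital i's FOC: ∂u_i/∂s_i = α_i − s_i = 0, so s_i* = α_i.
NE contributions = (1.1, 4.5, 1.4, 2.2); S = 9.2.

9.2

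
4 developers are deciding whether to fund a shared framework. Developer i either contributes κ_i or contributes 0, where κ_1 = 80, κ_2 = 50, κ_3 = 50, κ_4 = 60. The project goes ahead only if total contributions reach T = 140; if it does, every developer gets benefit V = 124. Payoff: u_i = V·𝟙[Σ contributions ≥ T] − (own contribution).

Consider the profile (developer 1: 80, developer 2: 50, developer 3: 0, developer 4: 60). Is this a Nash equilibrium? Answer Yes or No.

Total = 190 ≥ 140: provided.
Developer 1 (pledges 80, payoff 44): dropping to 0 → total 110, payoff 0. No gain.
Developer 2 (pledges 50, payoff 74): dropping to 0 → total 140, payoff 124. Profitable deviation.

No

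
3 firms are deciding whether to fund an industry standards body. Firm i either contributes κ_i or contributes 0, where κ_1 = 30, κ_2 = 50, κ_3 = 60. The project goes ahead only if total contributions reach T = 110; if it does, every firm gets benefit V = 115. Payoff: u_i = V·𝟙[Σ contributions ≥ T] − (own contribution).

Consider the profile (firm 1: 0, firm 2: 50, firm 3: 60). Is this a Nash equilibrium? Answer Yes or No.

Total = 110 ≥ 110: provided.
Firm 1 (pledges 0, payoff 115): pledging 30 → total 140, payoff 85. No gain.
Firm 2 (pledges 50, payoff 65): dropping to 0 → total 60, payoff 0. No gain.
Firm 3 (pledges 60, payoff 55): dropping to 0 → total 50, payoff 0. No gain.

Yes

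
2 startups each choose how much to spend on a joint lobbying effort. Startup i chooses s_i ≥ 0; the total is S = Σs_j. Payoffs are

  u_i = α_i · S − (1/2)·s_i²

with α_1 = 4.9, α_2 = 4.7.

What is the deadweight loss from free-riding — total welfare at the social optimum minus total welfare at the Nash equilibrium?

23.05

Startup i's FOC: ∂u_i/∂s_i = α_i − s_i = 0, so s_i* = α_i.
NE contributions = (4.9, 4.7); S = 9.6.
W^NE = (Σα)·S − ½Σα_i² = 9.6² − ½·46.1 = 69.11.
Planner sets s_i = Σα_j = 9.6 for every i, so S^SO = 2·9.6 = 19.2.
W^SO = (Σα)·S^SO − ½·2·(Σα)² = (2/2)·9.6² = 92.16.
Deadweight loss = W^SO − W^NE = 23.05.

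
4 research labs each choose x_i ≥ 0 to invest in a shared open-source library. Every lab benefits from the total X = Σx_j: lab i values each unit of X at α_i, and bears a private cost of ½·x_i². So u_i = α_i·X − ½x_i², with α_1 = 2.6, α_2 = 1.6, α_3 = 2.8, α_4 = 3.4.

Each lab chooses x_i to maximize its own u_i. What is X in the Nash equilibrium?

Lab i's FOC: ∂u_i/∂x_i = α_i − x_i = 0, so x_i* = α_i.
NE contributions = (2.6, 1.6, 2.8, 3.4); X = 10.4.

10.4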